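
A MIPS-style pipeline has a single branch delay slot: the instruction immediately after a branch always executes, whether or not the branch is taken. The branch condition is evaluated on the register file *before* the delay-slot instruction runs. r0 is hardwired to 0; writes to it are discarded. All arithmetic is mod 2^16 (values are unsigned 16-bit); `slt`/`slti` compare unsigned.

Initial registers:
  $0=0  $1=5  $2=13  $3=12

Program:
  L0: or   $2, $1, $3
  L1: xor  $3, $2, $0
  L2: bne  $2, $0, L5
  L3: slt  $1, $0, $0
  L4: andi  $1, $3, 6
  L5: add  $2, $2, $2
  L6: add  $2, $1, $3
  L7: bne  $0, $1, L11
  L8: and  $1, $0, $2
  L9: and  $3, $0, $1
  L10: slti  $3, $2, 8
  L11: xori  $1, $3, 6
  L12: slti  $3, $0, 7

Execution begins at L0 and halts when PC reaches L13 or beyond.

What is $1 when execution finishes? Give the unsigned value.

6

#0 or   $2, $1, $3 ; 0/5/13/12
#1 xor  $3, $2, $0 ; 0/5/13/13
#2 bne  $2, $0, L5 ; 0/5/13/13 ; →target
#3 slt  $1, $0, $0 ; 0/0/13/13
#5 add  $2, $2, $2 ; 0/0/26/13
#6 add  $2, $1, $3 ; 0/0/13/13
#7 bne  $0, $1, L11 ; 0/0/13/13 ; →fallthru
#8 and  $1, $0, $2 ; 0/0/13/13
#9 and  $3, $0, $1 ; 0/0/13/0
#10 slti  $3, $2, 8 ; 0/0/13/0
#11 xori  $1, $3, 6 ; 0/6/13/0
#12 slti  $3, $0, 7 ; 0/6/13/1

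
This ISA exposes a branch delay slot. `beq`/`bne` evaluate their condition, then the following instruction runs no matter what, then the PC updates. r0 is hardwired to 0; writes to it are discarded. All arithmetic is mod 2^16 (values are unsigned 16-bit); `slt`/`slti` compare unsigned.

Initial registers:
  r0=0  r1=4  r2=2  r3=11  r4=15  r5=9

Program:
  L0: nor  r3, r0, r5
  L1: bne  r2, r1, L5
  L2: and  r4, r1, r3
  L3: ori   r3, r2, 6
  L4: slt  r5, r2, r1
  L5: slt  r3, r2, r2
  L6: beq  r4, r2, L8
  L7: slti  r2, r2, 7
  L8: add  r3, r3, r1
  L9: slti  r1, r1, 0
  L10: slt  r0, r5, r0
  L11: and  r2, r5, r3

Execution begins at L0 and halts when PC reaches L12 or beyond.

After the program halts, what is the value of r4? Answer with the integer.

4

  step pc=0: nor  r3, r0, r5  regs=(0,4,2,65526,15,9)
  step pc=1: bne  r2, r1, L5  cond=T  regs=(0,4,2,65526,15,9)
  step pc=2: and  r4, r1, r3  regs=(0,4,2,65526,4,9)
  step pc=5: slt  r3, r2, r2  regs=(0,4,2,0,4,9)
  step pc=6: beq  r4, r2, L8  cond=F  regs=(0,4,2,0,4,9)
  step pc=7: slti  r2, r2, 7  regs=(0,4,1,0,4,9)
  step pc=8: add  r3, r3, r1  regs=(0,4,1,4,4,9)
  step pc=9: slti  r1, r1, 0  regs=(0,0,1,4,4,9)
  step pc=10: slt  r0, r5, r0  regs=(0,0,1,4,4,9)
  step pc=11: and  r2, r5, r3  regs=(0,0,0,4,4,9)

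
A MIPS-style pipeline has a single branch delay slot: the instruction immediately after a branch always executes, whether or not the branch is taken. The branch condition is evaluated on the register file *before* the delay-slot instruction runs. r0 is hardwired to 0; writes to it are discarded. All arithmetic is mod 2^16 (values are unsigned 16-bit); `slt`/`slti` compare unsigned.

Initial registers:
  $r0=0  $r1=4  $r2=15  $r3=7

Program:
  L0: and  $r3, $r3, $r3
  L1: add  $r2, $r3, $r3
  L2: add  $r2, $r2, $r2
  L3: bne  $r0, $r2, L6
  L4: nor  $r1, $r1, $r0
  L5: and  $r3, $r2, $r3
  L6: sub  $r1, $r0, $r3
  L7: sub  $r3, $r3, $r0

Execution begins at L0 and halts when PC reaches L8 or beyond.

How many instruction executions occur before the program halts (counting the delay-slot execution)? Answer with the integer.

7

  step pc=0: and  $r3, $r3, $r3  regs=(0,4,15,7)
  step pc=1: add  $r2, $r3, $r3  regs=(0,4,14,7)
  step pc=2: add  $r2, $r2, $r2  regs=(0,4,28,7)
  step pc=3: bne  $r0, $r2, L6  cond=T  regs=(0,4,28,7)
  step pc=4: nor  $r1, $r1, $r0  regs=(0,65531,28,7)
  step pc=6: sub  $r1, $r0, $r3  regs=(0,65529,28,7)
  step pc=7: sub  $r3, $r3, $r0  regs=(0,65529,28,7)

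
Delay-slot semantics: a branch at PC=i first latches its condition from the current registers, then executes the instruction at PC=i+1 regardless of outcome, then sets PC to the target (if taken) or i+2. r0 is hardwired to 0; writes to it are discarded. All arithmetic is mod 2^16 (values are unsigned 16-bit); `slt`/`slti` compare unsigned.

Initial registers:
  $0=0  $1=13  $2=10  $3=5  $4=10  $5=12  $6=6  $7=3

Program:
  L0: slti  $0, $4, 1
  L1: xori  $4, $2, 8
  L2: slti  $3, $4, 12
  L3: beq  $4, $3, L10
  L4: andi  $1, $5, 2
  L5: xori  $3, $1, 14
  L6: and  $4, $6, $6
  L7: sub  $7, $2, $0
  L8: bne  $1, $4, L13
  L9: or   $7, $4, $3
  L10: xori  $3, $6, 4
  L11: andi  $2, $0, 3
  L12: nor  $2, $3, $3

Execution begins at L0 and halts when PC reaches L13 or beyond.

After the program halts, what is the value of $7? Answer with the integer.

14

  step pc=0: slti  $0, $4, 1  regs=(0,13,10,5,10,12,6,3)
  step pc=1: xori  $4, $2, 8  regs=(0,13,10,5,2,12,6,3)
  step pc=2: slti  $3, $4, 12  regs=(0,13,10,1,2,12,6,3)
  step pc=3: beq  $4, $3, L10  cond=F  regs=(0,13,10,1,2,12,6,3)
  step pc=4: andi  $1, $5, 2  regs=(0,0,10,1,2,12,6,3)
  step pc=5: xori  $3, $1, 14  regs=(0,0,10,14,2,12,6,3)
  step pc=6: and  $4, $6, $6  regs=(0,0,10,14,6,12,6,3)
  step pc=7: sub  $7, $2, $0  regs=(0,0,10,14,6,12,6,10)
  step pc=8: bne  $1, $4, L13  cond=T  regs=(0,0,10,14,6,12,6,10)
  step pc=9: or   $7, $4, $3  regs=(0,0,10,14,6,12,6,14)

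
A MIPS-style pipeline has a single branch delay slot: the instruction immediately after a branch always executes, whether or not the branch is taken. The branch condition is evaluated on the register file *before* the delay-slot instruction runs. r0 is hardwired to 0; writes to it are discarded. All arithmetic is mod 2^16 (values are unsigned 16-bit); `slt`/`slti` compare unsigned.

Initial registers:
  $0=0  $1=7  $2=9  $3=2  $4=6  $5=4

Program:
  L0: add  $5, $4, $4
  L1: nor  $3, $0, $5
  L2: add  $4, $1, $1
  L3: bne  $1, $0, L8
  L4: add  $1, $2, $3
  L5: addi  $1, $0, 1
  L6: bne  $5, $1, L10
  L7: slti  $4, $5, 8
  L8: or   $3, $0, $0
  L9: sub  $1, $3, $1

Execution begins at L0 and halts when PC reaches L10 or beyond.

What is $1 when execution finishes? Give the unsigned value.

4

  step pc=0: add  $5, $4, $4  regs=(0,7,9,2,6,12)
  step pc=1: nor  $3, $0, $5  regs=(0,7,9,65523,6,12)
  step pc=2: add  $4, $1, $1  regs=(0,7,9,65523,14,12)
  step pc=3: bne  $1, $0, L8  cond=T  regs=(0,7,9,65523,14,12)
  step pc=4: add  $1, $2, $3  regs=(0,65532,9,65523,14,12)
  step pc=8: or   $3, $0, $0  regs=(0,65532,9,0,14,12)
  step pc=9: sub  $1, $3, $1  regs=(0,4,9,0,14,12)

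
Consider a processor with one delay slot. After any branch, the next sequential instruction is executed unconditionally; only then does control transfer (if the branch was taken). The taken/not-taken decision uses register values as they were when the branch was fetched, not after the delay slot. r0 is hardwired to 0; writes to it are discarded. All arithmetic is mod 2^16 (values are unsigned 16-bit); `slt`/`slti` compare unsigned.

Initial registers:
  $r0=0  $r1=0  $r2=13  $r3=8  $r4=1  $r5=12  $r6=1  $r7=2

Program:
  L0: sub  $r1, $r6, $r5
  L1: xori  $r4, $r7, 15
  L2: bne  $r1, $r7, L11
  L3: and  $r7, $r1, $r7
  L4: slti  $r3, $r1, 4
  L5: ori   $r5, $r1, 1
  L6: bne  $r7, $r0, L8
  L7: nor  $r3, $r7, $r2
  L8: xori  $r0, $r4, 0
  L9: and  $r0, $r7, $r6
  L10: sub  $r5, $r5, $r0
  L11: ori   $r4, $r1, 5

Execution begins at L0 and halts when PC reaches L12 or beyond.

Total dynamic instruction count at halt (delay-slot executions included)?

PC=0  sub  $r1, $r6, $r5     | $r0=0 $r1=65525 $r2=13 $r3=8 $r4=1 $r5=12 $r6=1 $r7=2
PC=1  xori  $r4, $r7, 15     | $r0=0 $r1=65525 $r2=13 $r3=8 $r4=13 $r5=12 $r6=1 $r7=2
PC=2  bne  $r1, $r7, L11     | $r0=0 $r1=65525 $r2=13 $r3=8 $r4=13 $r5=12 $r6=1 $r7=2  [TAKEN]
PC=3  and  $r7, $r1, $r7     | $r0=0 $r1=65525 $r2=13 $r3=8 $r4=13 $r5=12 $r6=1 $r7=0
PC=11 ori   $r4, $r1, 5      | $r0=0 $r1=65525 $r2=13 $r3=8 $r4=65525 $r5=12 $r6=1 $r7=0

5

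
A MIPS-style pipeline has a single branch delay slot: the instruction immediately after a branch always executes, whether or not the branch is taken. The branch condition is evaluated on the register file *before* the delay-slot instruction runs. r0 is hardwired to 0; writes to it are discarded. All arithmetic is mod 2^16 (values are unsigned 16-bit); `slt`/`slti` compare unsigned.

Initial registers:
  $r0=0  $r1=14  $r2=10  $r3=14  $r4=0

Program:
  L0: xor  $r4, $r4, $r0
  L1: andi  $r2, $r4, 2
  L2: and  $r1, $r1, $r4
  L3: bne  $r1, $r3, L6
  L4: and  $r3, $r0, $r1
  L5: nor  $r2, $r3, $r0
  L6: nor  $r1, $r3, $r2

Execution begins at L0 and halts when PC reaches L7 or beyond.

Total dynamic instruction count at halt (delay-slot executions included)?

6

#0 xor  $r4, $r4, $r0 ; 0/14/10/14/0
#1 andi  $r2, $r4, 2 ; 0/14/0/14/0
#2 and  $r1, $r1, $r4 ; 0/0/0/14/0
#3 bne  $r1, $r3, L6 ; 0/0/0/14/0 ; →target
#4 and  $r3, $r0, $r1 ; 0/0/0/0/0
#6 nor  $r1, $r3, $r2 ; 0/65535/0/0/0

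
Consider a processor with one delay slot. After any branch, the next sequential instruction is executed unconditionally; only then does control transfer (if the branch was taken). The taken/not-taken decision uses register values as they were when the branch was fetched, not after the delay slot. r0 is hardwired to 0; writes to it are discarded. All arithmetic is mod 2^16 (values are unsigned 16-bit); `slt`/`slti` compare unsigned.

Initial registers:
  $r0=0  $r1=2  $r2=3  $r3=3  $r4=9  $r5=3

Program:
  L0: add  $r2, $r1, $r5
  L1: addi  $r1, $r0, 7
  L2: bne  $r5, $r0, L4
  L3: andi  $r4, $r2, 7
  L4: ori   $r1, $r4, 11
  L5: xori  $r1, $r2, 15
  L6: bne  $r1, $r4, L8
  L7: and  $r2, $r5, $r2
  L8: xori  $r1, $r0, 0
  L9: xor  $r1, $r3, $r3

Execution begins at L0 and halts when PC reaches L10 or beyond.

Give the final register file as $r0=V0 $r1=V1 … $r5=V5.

$r0=0 $r1=0 $r2=1 $r3=3 $r4=5 $r5=3

[0] add  $r2, $r1, $r5  →  {$r0:0, $r1:2, $r2:5, $r3:3, $r4:9, $r5:3}
[1] addi  $r1, $r0, 7  →  {$r0:0, $r1:7, $r2:5, $r3:3, $r4:9, $r5:3}
[2] bne  $r5, $r0, L4  →  {$r0:0, $r1:7, $r2:5, $r3:3, $r4:9, $r5:3}  ⟨branch taken⟩
[3] andi  $r4, $r2, 7  →  {$r0:0, $r1:7, $r2:5, $r3:3, $r4:5, $r5:3}
[4] ori   $r1, $r4, 11  →  {$r0:0, $r1:15, $r2:5, $r3:3, $r4:5, $r5:3}
[5] xori  $r1, $r2, 15  →  {$r0:0, $r1:10, $r2:5, $r3:3, $r4:5, $r5:3}
[6] bne  $r1, $r4, L8  →  {$r0:0, $r1:10, $r2:5, $r3:3, $r4:5, $r5:3}  ⟨branch taken⟩
[7] and  $r2, $r5, $r2  →  {$r0:0, $r1:10, $r2:1, $r3:3, $r4:5, $r5:3}
[8] xori  $r1, $r0, 0  →  {$r0:0, $r1:0, $r2:1, $r3:3, $r4:5, $r5:3}
[9] xor  $r1, $r3, $r3  →  {$r0:0, $r1:0, $r2:1, $r3:3, $r4:5, $r5:3}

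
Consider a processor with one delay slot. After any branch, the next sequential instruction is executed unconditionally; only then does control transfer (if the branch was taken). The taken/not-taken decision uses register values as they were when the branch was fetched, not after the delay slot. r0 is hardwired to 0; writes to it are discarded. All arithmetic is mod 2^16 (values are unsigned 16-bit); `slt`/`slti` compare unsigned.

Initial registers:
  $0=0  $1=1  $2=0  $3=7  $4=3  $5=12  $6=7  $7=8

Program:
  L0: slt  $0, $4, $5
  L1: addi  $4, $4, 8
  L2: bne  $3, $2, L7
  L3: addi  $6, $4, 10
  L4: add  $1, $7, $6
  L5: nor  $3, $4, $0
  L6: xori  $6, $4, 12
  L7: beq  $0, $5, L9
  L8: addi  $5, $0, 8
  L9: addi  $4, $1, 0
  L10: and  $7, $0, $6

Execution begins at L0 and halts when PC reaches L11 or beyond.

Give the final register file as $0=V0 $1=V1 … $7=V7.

$0=0 $1=1 $2=0 $3=7 $4=1 $5=8 $6=21 $7=0

PC=0  slt  $0, $4, $5        | $0=0 $1=1 $2=0 $3=7 $4=3 $5=12 $6=7 $7=8
PC=1  addi  $4, $4, 8        | $0=0 $1=1 $2=0 $3=7 $4=11 $5=12 $6=7 $7=8
PC=2  bne  $3, $2, L7        | $0=0 $1=1 $2=0 $3=7 $4=11 $5=12 $6=7 $7=8  [TAKEN]
PC=3  addi  $6, $4, 10       | $0=0 $1=1 $2=0 $3=7 $4=11 $5=12 $6=21 $7=8
PC=7  beq  $0, $5, L9        | $0=0 $1=1 $2=0 $3=7 $4=11 $5=12 $6=21 $7=8  [not taken]
PC=8  addi  $5, $0, 8        | $0=0 $1=1 $2=0 $3=7 $4=11 $5=8 $6=21 $7=8
PC=9  addi  $4, $1, 0        | $0=0 $1=1 $2=0 $3=7 $4=1 $5=8 $6=21 $7=8
PC=10 and  $7, $0, $6        | $0=0 $1=1 $2=0 $3=7 $4=1 $5=8 $6=21 $7=0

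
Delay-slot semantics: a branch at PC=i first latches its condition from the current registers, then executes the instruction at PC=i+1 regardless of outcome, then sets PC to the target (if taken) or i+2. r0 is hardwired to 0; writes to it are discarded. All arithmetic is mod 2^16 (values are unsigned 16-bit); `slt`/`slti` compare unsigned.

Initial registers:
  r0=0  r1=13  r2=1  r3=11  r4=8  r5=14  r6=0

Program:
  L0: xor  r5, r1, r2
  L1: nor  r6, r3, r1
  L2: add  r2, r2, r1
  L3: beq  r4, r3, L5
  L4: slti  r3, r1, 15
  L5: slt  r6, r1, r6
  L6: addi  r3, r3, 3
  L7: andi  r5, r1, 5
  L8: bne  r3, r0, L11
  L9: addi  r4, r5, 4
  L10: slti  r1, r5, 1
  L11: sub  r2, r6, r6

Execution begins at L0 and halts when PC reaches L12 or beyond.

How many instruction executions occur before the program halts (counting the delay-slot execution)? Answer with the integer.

PC=0  xor  r5, r1, r2        | r0=0 r1=13 r2=1 r3=11 r4=8 r5=12 r6=0
PC=1  nor  r6, r3, r1        | r0=0 r1=13 r2=1 r3=11 r4=8 r5=12 r6=65520
PC=2  add  r2, r2, r1        | r0=0 r1=13 r2=14 r3=11 r4=8 r5=12 r6=65520
PC=3  beq  r4, r3, L5        | r0=0 r1=13 r2=14 r3=11 r4=8 r5=12 r6=65520  [not taken]
PC=4  slti  r3, r1, 15       | r0=0 r1=13 r2=14 r3=1 r4=8 r5=12 r6=65520
PC=5  slt  r6, r1, r6        | r0=0 r1=13 r2=14 r3=1 r4=8 r5=12 r6=1
PC=6  addi  r3, r3, 3        | r0=0 r1=13 r2=14 r3=4 r4=8 r5=12 r6=1
PC=7  andi  r5, r1, 5        | r0=0 r1=13 r2=14 r3=4 r4=8 r5=5 r6=1
PC=8  bne  r3, r0, L11       | r0=0 r1=13 r2=14 r3=4 r4=8 r5=5 r6=1  [TAKEN]
PC=9  addi  r4, r5, 4        | r0=0 r1=13 r2=14 r3=4 r4=9 r5=5 r6=1
PC=11 sub  r2, r6, r6        | r0=0 r1=13 r2=0 r3=4 r4=9 r5=5 r6=1

11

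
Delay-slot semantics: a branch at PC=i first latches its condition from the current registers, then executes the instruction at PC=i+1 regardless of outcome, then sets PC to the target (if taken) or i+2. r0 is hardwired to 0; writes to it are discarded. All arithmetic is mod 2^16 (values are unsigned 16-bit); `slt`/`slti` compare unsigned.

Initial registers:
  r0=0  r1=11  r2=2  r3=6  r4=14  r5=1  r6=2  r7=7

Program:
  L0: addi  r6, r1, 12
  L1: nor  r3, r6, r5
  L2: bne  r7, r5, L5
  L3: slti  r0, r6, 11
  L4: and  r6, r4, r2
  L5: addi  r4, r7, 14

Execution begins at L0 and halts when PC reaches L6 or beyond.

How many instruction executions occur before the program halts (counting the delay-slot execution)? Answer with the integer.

[0] addi  r6, r1, 12  →  {r0:0, r1:11, r2:2, r3:6, r4:14, r5:1, r6:23, r7:7}
[1] nor  r3, r6, r5  →  {r0:0, r1:11, r2:2, r3:65512, r4:14, r5:1, r6:23, r7:7}
[2] bne  r7, r5, L5  →  {r0:0, r1:11, r2:2, r3:65512, r4:14, r5:1, r6:23, r7:7}  ⟨branch taken⟩
[3] slti  r0, r6, 11  →  {r0:0, r1:11, r2:2, r3:65512, r4:14, r5:1, r6:23, r7:7}
[5] addi  r4, r7, 14  →  {r0:0, r1:11, r2:2, r3:65512, r4:21, r5:1, r6:23, r7:7}

5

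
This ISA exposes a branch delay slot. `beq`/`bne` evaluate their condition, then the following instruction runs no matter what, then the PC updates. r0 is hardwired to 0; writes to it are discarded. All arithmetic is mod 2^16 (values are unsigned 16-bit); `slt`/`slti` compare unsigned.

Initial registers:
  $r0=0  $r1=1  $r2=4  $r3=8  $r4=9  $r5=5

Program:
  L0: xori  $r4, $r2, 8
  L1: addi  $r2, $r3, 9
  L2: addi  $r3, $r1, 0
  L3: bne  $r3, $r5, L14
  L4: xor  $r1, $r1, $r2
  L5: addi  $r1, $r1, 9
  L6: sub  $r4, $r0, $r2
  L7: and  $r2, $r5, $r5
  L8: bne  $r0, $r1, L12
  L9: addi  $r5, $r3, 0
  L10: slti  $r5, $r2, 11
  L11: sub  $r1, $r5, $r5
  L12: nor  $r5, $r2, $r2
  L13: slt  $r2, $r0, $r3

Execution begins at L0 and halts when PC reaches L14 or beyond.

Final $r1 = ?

[0] xori  $r4, $r2, 8  →  {$r0:0, $r1:1, $r2:4, $r3:8, $r4:12, $r5:5}
[1] addi  $r2, $r3, 9  →  {$r0:0, $r1:1, $r2:17, $r3:8, $r4:12, $r5:5}
[2] addi  $r3, $r1, 0  →  {$r0:0, $r1:1, $r2:17, $r3:1, $r4:12, $r5:5}
[3] bne  $r3, $r5, L14  →  {$r0:0, $r1:1, $r2:17, $r3:1, $r4:12, $r5:5}  ⟨branch taken⟩
[4] xor  $r1, $r1, $r2  →  {$r0:0, $r1:16, $r2:17, $r3:1, $r4:12, $r5:5}

16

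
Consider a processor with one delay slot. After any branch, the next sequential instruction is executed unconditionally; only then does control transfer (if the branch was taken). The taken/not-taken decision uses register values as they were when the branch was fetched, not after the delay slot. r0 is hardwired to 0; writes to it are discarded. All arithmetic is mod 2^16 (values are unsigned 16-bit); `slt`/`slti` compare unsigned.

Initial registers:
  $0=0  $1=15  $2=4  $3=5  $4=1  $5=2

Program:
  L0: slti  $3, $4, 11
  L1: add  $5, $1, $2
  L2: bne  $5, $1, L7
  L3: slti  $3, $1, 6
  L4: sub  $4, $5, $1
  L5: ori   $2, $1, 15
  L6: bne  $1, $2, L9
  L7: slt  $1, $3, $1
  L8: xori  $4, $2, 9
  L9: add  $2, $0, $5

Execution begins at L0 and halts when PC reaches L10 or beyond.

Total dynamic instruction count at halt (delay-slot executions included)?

PC=0  slti  $3, $4, 11       | $0=0 $1=15 $2=4 $3=1 $4=1 $5=2
PC=1  add  $5, $1, $2        | $0=0 $1=15 $2=4 $3=1 $4=1 $5=19
PC=2  bne  $5, $1, L7        | $0=0 $1=15 $2=4 $3=1 $4=1 $5=19  [TAKEN]
PC=3  slti  $3, $1, 6        | $0=0 $1=15 $2=4 $3=0 $4=1 $5=19
PC=7  slt  $1, $3, $1        | $0=0 $1=1 $2=4 $3=0 $4=1 $5=19
PC=8  xori  $4, $2, 9        | $0=0 $1=1 $2=4 $3=0 $4=13 $5=19
PC=9  add  $2, $0, $5        | $0=0 $1=1 $2=19 $3=0 $4=13 $5=19

7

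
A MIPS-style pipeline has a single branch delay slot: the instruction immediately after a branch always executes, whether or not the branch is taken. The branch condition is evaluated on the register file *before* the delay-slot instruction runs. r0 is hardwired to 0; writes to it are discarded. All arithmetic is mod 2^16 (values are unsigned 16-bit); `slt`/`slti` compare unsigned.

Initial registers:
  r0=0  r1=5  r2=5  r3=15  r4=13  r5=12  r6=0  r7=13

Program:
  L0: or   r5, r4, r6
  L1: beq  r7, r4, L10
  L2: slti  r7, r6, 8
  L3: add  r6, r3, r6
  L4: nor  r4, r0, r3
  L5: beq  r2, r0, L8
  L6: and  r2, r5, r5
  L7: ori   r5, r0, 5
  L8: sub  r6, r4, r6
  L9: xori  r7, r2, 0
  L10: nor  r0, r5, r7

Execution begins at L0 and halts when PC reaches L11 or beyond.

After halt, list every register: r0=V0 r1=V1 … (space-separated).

#0 or   r5, r4, r6 ; 0/5/5/15/13/13/0/13
#1 beq  r7, r4, L10 ; 0/5/5/15/13/13/0/13 ; →target
#2 slti  r7, r6, 8 ; 0/5/5/15/13/13/0/1
#10 nor  r0, r5, r7 ; 0/5/5/15/13/13/0/1

r0=0 r1=5 r2=5 r3=15 r4=13 r5=13 r6=0 r7=1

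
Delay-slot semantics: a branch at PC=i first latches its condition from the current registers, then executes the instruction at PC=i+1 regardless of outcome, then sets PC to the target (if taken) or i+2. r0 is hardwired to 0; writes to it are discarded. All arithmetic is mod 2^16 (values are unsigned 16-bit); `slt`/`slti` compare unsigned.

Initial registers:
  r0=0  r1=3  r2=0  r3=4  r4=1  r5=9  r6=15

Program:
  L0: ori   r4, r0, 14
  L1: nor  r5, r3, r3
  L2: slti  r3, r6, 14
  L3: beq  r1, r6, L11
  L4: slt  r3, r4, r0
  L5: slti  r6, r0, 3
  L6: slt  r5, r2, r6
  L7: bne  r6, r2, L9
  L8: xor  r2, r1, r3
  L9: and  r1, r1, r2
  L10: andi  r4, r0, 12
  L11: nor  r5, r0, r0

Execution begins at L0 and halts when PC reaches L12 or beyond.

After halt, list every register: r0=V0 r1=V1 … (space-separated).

r0=0 r1=3 r2=3 r3=0 r4=0 r5=65535 r6=1

#0 ori   r4, r0, 14 ; 0/3/0/4/14/9/15
#1 nor  r5, r3, r3 ; 0/3/0/4/14/65531/15
#2 slti  r3, r6, 14 ; 0/3/0/0/14/65531/15
#3 beq  r1, r6, L11 ; 0/3/0/0/14/65531/15 ; →fallthru
#4 slt  r3, r4, r0 ; 0/3/0/0/14/65531/15
#5 slti  r6, r0, 3 ; 0/3/0/0/14/65531/1
#6 slt  r5, r2, r6 ; 0/3/0/0/14/1/1
#7 bne  r6, r2, L9 ; 0/3/0/0/14/1/1 ; →target
#8 xor  r2, r1, r3 ; 0/3/3/0/14/1/1
#9 and  r1, r1, r2 ; 0/3/3/0/14/1/1
#10 andi  r4, r0, 12 ; 0/3/3/0/0/1/1
#11 nor  r5, r0, r0 ; 0/3/3/0/0/65535/1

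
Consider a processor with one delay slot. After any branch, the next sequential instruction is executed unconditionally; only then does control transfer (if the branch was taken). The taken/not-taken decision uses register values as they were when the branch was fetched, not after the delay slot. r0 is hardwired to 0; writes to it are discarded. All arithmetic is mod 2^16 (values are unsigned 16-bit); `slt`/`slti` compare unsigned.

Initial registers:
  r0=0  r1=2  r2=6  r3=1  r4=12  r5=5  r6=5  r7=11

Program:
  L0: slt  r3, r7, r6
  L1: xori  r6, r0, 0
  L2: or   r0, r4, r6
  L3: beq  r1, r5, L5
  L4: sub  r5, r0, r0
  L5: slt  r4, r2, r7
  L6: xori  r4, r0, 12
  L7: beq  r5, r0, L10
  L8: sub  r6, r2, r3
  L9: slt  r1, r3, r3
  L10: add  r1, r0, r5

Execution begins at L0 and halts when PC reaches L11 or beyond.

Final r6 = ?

6

  step pc=0: slt  r3, r7, r6  regs=(0,2,6,0,12,5,5,11)
  step pc=1: xori  r6, r0, 0  regs=(0,2,6,0,12,5,0,11)
  step pc=2: or   r0, r4, r6  regs=(0,2,6,0,12,5,0,11)
  step pc=3: beq  r1, r5, L5  cond=F  regs=(0,2,6,0,12,5,0,11)
  step pc=4: sub  r5, r0, r0  regs=(0,2,6,0,12,0,0,11)
  step pc=5: slt  r4, r2, r7  regs=(0,2,6,0,1,0,0,11)
  step pc=6: xori  r4, r0, 12  regs=(0,2,6,0,12,0,0,11)
  step pc=7: beq  r5, r0, L10  cond=T  regs=(0,2,6,0,12,0,0,11)
  step pc=8: sub  r6, r2, r3  regs=(0,2,6,0,12,0,6,11)
  step pc=10: add  r1, r0, r5  regs=(0,0,6,0,12,0,6,11)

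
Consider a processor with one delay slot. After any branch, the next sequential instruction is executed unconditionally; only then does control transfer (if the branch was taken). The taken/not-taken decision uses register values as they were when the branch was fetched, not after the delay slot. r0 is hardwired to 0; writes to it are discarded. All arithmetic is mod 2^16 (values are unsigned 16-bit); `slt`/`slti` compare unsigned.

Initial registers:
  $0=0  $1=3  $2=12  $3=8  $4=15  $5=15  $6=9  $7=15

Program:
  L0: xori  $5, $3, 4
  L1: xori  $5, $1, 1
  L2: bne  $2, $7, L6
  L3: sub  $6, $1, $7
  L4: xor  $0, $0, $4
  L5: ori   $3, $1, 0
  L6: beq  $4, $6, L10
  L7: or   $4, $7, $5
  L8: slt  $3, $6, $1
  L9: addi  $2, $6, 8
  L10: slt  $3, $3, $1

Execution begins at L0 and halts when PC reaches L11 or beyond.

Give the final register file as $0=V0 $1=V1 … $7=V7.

#0 xori  $5, $3, 4 ; 0/3/12/8/15/12/9/15
#1 xori  $5, $1, 1 ; 0/3/12/8/15/2/9/15
#2 bne  $2, $7, L6 ; 0/3/12/8/15/2/9/15 ; →target
#3 sub  $6, $1, $7 ; 0/3/12/8/15/2/65524/15
#6 beq  $4, $6, L10 ; 0/3/12/8/15/2/65524/15 ; →fallthru
#7 or   $4, $7, $5 ; 0/3/12/8/15/2/65524/15
#8 slt  $3, $6, $1 ; 0/3/12/0/15/2/65524/15
#9 addi  $2, $6, 8 ; 0/3/65532/0/15/2/65524/15
#10 slt  $3, $3, $1 ; 0/3/65532/1/15/2/65524/15

$0=0 $1=3 $2=65532 $3=1 $4=15 $5=2 $6=65524 $7=15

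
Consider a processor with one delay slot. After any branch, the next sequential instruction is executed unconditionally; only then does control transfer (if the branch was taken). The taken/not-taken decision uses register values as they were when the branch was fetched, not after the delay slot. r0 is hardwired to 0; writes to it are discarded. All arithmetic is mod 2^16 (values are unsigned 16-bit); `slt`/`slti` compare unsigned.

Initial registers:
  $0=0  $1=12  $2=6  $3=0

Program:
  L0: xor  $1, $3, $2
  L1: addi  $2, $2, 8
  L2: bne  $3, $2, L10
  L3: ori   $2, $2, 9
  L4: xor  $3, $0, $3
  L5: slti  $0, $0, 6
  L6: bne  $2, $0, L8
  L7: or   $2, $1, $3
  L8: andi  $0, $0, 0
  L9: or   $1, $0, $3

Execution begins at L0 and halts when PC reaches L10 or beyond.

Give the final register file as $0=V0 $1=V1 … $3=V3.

#0 xor  $1, $3, $2 ; 0/6/6/0
#1 addi  $2, $2, 8 ; 0/6/14/0
#2 bne  $3, $2, L10 ; 0/6/14/0 ; →target
#3 ori   $2, $2, 9 ; 0/6/15/0

$0=0 $1=6 $2=15 $3=0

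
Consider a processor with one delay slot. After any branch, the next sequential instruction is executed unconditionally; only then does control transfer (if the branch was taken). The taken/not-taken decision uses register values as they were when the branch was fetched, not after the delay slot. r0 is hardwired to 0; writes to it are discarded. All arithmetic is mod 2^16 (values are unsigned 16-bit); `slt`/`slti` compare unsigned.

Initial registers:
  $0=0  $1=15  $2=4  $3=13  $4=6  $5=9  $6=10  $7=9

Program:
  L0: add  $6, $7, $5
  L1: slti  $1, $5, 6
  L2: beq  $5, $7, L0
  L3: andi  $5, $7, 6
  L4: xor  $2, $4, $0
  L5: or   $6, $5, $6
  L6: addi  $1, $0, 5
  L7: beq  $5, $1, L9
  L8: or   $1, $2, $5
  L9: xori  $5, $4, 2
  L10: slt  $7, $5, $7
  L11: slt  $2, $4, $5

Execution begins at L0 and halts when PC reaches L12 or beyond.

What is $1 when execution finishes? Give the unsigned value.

6

PC=0  add  $6, $7, $5        | $0=0 $1=15 $2=4 $3=13 $4=6 $5=9 $6=18 $7=9
PC=1  slti  $1, $5, 6        | $0=0 $1=0 $2=4 $3=13 $4=6 $5=9 $6=18 $7=9
PC=2  beq  $5, $7, L0        | $0=0 $1=0 $2=4 $3=13 $4=6 $5=9 $6=18 $7=9  [TAKEN]
PC=3  andi  $5, $7, 6        | $0=0 $1=0 $2=4 $3=13 $4=6 $5=0 $6=18 $7=9
PC=0  add  $6, $7, $5        | $0=0 $1=0 $2=4 $3=13 $4=6 $5=0 $6=9 $7=9
PC=1  slti  $1, $5, 6        | $0=0 $1=1 $2=4 $3=13 $4=6 $5=0 $6=9 $7=9
PC=2  beq  $5, $7, L0        | $0=0 $1=1 $2=4 $3=13 $4=6 $5=0 $6=9 $7=9  [not taken]
PC=3  andi  $5, $7, 6        | $0=0 $1=1 $2=4 $3=13 $4=6 $5=0 $6=9 $7=9
PC=4  xor  $2, $4, $0        | $0=0 $1=1 $2=6 $3=13 $4=6 $5=0 $6=9 $7=9
PC=5  or   $6, $5, $6        | $0=0 $1=1 $2=6 $3=13 $4=6 $5=0 $6=9 $7=9
PC=6  addi  $1, $0, 5        | $0=0 $1=5 $2=6 $3=13 $4=6 $5=0 $6=9 $7=9
PC=7  beq  $5, $1, L9        | $0=0 $1=5 $2=6 $3=13 $4=6 $5=0 $6=9 $7=9  [not taken]
PC=8  or   $1, $2, $5        | $0=0 $1=6 $2=6 $3=13 $4=6 $5=0 $6=9 $7=9
PC=9  xori  $5, $4, 2        | $0=0 $1=6 $2=6 $3=13 $4=6 $5=4 $6=9 $7=9
PC=10 slt  $7, $5, $7        | $0=0 $1=6 $2=6 $3=13 $4=6 $5=4 $6=9 $7=1
PC=11 slt  $2, $4, $5        | $0=0 $1=6 $2=0 $3=13 $4=6 $5=4 $6=9 $7=1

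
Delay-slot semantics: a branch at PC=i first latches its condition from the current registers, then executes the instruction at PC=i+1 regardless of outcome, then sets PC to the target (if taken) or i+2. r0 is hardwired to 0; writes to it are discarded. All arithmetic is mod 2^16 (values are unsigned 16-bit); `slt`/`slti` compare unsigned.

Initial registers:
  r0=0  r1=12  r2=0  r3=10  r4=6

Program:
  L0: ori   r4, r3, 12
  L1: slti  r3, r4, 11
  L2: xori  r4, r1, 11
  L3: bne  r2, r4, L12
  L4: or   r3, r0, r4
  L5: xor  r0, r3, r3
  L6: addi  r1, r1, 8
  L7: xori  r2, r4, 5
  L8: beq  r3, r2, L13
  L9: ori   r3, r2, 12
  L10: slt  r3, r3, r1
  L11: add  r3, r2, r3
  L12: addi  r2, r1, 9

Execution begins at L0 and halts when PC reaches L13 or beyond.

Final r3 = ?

PC=0  ori   r4, r3, 12       | r0=0 r1=12 r2=0 r3=10 r4=14
PC=1  slti  r3, r4, 11       | r0=0 r1=12 r2=0 r3=0 r4=14
PC=2  xori  r4, r1, 11       | r0=0 r1=12 r2=0 r3=0 r4=7
PC=3  bne  r2, r4, L12       | r0=0 r1=12 r2=0 r3=0 r4=7  [TAKEN]
PC=4  or   r3, r0, r4        | r0=0 r1=12 r2=0 r3=7 r4=7
PC=12 addi  r2, r1, 9        | r0=0 r1=12 r2=21 r3=7 r4=7

7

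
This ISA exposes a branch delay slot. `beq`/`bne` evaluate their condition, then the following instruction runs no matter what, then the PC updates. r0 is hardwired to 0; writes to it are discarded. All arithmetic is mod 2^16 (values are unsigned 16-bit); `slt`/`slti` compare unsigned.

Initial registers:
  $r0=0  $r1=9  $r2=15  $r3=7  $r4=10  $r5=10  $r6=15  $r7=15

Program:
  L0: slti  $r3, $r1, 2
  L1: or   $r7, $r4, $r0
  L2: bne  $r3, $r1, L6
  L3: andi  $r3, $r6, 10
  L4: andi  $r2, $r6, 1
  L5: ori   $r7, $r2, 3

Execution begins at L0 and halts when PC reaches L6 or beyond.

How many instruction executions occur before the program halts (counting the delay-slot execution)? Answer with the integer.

[0] slti  $r3, $r1, 2  →  {$r0:0, $r1:9, $r2:15, $r3:0, $r4:10, $r5:10, $r6:15, $r7:15}
[1] or   $r7, $r4, $r0  →  {$r0:0, $r1:9, $r2:15, $r3:0, $r4:10, $r5:10, $r6:15, $r7:10}
[2] bne  $r3, $r1, L6  →  {$r0:0, $r1:9, $r2:15, $r3:0, $r4:10, $r5:10, $r6:15, $r7:10}  ⟨branch taken⟩
[3] andi  $r3, $r6, 10  →  {$r0:0, $r1:9, $r2:15, $r3:10, $r4:10, $r5:10, $r6:15, $r7:10}

4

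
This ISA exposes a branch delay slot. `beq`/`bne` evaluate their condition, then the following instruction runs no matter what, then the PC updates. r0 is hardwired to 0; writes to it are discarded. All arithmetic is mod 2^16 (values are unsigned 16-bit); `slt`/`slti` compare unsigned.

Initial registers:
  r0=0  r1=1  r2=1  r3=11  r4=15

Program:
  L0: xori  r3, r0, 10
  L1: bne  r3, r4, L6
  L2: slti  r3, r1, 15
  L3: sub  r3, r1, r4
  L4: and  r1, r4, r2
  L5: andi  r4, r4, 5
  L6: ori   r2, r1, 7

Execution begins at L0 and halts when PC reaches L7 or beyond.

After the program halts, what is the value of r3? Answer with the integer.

#0 xori  r3, r0, 10 ; 0/1/1/10/15
#1 bne  r3, r4, L6 ; 0/1/1/10/15 ; →target
#2 slti  r3, r1, 15 ; 0/1/1/1/15
#6 ori   r2, r1, 7 ; 0/1/7/1/15

1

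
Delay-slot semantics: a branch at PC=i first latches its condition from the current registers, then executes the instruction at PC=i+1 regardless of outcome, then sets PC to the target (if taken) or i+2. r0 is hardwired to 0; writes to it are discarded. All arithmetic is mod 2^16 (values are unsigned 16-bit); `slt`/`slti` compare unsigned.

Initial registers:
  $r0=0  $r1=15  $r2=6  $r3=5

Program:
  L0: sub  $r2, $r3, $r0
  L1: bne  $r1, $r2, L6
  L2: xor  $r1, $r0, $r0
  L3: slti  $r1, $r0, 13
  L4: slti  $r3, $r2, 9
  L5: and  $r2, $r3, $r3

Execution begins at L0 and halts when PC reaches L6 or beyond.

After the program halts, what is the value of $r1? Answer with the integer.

0

PC=0  sub  $r2, $r3, $r0     | $r0=0 $r1=15 $r2=5 $r3=5
PC=1  bne  $r1, $r2, L6      | $r0=0 $r1=15 $r2=5 $r3=5  [TAKEN]
PC=2  xor  $r1, $r0, $r0     | $r0=0 $r1=0 $r2=5 $r3=5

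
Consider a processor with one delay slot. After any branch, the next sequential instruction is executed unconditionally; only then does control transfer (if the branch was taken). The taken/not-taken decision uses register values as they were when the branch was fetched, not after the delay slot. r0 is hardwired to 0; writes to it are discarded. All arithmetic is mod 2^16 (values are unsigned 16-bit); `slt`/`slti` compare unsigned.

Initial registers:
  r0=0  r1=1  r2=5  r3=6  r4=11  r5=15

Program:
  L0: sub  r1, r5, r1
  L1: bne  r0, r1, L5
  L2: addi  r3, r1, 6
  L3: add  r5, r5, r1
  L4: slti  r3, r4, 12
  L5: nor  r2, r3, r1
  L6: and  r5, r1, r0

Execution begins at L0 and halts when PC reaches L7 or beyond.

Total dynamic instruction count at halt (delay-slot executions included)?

5

  step pc=0: sub  r1, r5, r1  regs=(0,14,5,6,11,15)
  step pc=1: bne  r0, r1, L5  cond=T  regs=(0,14,5,6,11,15)
  step pc=2: addi  r3, r1, 6  regs=(0,14,5,20,11,15)
  step pc=5: nor  r2, r3, r1  regs=(0,14,65505,20,11,15)
  step pc=6: and  r5, r1, r0  regs=(0,14,65505,20,11,0)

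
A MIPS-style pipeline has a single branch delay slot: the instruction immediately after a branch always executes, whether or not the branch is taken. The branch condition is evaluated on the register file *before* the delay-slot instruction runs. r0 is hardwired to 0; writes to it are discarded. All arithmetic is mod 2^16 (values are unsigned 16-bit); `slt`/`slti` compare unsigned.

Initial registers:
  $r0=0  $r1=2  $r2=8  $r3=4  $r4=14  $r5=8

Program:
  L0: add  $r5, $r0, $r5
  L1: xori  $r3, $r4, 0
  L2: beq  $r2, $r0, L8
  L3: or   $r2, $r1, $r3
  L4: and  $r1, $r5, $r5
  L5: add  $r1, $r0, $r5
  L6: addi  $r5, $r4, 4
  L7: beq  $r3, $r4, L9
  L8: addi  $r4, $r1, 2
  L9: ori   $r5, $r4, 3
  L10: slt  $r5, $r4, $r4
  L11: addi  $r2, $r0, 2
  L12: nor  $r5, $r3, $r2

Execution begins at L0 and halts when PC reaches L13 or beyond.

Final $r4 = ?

10

#0 add  $r5, $r0, $r5 ; 0/2/8/4/14/8
#1 xori  $r3, $r4, 0 ; 0/2/8/14/14/8
#2 beq  $r2, $r0, L8 ; 0/2/8/14/14/8 ; →fallthru
#3 or   $r2, $r1, $r3 ; 0/2/14/14/14/8
#4 and  $r1, $r5, $r5 ; 0/8/14/14/14/8
#5 add  $r1, $r0, $r5 ; 0/8/14/14/14/8
#6 addi  $r5, $r4, 4 ; 0/8/14/14/14/18
#7 beq  $r3, $r4, L9 ; 0/8/14/14/14/18 ; →target
#8 addi  $r4, $r1, 2 ; 0/8/14/14/10/18
#9 ori   $r5, $r4, 3 ; 0/8/14/14/10/11
#10 slt  $r5, $r4, $r4 ; 0/8/14/14/10/0
#11 addi  $r2, $r0, 2 ; 0/8/2/14/10/0
#12 nor  $r5, $r3, $r2 ; 0/8/2/14/10/65521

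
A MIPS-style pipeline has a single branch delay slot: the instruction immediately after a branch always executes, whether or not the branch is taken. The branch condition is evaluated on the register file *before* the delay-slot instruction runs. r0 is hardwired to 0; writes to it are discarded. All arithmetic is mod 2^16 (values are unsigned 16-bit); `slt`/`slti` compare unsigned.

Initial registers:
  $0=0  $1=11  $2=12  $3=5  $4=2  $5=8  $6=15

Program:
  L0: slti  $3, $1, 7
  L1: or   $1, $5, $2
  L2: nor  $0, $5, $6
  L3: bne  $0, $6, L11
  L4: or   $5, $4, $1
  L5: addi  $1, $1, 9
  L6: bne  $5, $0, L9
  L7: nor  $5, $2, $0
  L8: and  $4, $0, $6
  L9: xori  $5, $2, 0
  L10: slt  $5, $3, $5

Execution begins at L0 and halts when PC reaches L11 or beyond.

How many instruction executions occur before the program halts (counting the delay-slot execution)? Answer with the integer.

#0 slti  $3, $1, 7 ; 0/11/12/0/2/8/15
#1 or   $1, $5, $2 ; 0/12/12/0/2/8/15
#2 nor  $0, $5, $6 ; 0/12/12/0/2/8/15
#3 bne  $0, $6, L11 ; 0/12/12/0/2/8/15 ; →target
#4 or   $5, $4, $1 ; 0/12/12/0/2/14/15

5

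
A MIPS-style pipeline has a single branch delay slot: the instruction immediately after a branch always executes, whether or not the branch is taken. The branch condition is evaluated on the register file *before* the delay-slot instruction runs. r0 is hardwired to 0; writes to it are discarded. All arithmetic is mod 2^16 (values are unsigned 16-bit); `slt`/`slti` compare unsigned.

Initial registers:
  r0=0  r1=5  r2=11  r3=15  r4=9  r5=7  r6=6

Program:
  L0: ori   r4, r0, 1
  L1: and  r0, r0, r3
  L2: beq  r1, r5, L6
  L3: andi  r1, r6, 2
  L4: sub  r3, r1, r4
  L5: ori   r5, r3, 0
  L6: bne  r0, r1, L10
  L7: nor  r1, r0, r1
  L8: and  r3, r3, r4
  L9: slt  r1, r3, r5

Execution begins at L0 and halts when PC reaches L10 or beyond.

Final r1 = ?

65533

[0] ori   r4, r0, 1  →  {r0:0, r1:5, r2:11, r3:15, r4:1, r5:7, r6:6}
[1] and  r0, r0, r3  →  {r0:0, r1:5, r2:11, r3:15, r4:1, r5:7, r6:6}
[2] beq  r1, r5, L6  →  {r0:0, r1:5, r2:11, r3:15, r4:1, r5:7, r6:6}  ⟨branch fallthrough⟩
[3] andi  r1, r6, 2  →  {r0:0, r1:2, r2:11, r3:15, r4:1, r5:7, r6:6}
[4] sub  r3, r1, r4  →  {r0:0, r1:2, r2:11, r3:1, r4:1, r5:7, r6:6}
[5] ori   r5, r3, 0  →  {r0:0, r1:2, r2:11, r3:1, r4:1, r5:1, r6:6}
[6] bne  r0, r1, L10  →  {r0:0, r1:2, r2:11, r3:1, r4:1, r5:1, r6:6}  ⟨branch taken⟩
[7] nor  r1, r0, r1  →  {r0:0, r1:65533, r2:11, r3:1, r4:1, r5:1, r6:6}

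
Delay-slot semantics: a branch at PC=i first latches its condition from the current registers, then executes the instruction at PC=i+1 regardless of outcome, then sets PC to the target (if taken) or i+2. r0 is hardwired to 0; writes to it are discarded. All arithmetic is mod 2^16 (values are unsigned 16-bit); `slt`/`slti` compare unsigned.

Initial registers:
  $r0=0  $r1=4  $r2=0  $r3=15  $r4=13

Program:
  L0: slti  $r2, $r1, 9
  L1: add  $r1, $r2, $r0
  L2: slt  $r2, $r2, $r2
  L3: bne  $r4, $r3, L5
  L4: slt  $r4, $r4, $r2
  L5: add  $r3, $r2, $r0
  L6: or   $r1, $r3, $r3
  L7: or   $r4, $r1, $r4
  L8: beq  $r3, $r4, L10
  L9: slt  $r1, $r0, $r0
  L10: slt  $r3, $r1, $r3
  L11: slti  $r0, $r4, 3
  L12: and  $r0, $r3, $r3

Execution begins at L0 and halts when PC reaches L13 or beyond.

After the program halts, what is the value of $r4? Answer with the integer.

0

PC=0  slti  $r2, $r1, 9      | $r0=0 $r1=4 $r2=1 $r3=15 $r4=13
PC=1  add  $r1, $r2, $r0     | $r0=0 $r1=1 $r2=1 $r3=15 $r4=13
PC=2  slt  $r2, $r2, $r2     | $r0=0 $r1=1 $r2=0 $r3=15 $r4=13
PC=3  bne  $r4, $r3, L5      | $r0=0 $r1=1 $r2=0 $r3=15 $r4=13  [TAKEN]
PC=4  slt  $r4, $r4, $r2     | $r0=0 $r1=1 $r2=0 $r3=15 $r4=0
PC=5  add  $r3, $r2, $r0     | $r0=0 $r1=1 $r2=0 $r3=0 $r4=0
PC=6  or   $r1, $r3, $r3     | $r0=0 $r1=0 $r2=0 $r3=0 $r4=0
PC=7  or   $r4, $r1, $r4     | $r0=0 $r1=0 $r2=0 $r3=0 $r4=0
PC=8  beq  $r3, $r4, L10     | $r0=0 $r1=0 $r2=0 $r3=0 $r4=0  [TAKEN]
PC=9  slt  $r1, $r0, $r0     | $r0=0 $r1=0 $r2=0 $r3=0 $r4=0
PC=10 slt  $r3, $r1, $r3     | $r0=0 $r1=0 $r2=0 $r3=0 $r4=0
PC=11 slti  $r0, $r4, 3      | $r0=0 $r1=0 $r2=0 $r3=0 $r4=0
PC=12 and  $r0, $r3, $r3     | $r0=0 $r1=0 $r2=0 $r3=0 $r4=0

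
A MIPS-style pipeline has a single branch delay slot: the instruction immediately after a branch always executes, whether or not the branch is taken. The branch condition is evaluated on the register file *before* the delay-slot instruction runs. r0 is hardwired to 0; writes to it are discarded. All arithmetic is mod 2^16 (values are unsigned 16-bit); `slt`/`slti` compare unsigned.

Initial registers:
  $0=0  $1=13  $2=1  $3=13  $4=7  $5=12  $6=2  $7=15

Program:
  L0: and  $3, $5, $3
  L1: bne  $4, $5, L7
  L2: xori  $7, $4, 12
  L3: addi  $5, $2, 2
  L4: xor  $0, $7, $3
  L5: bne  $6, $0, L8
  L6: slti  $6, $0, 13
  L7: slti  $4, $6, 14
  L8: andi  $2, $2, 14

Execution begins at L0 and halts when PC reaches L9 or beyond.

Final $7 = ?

#0 and  $3, $5, $3 ; 0/13/1/12/7/12/2/15
#1 bne  $4, $5, L7 ; 0/13/1/12/7/12/2/15 ; →target
#2 xori  $7, $4, 12 ; 0/13/1/12/7/12/2/11
#7 slti  $4, $6, 14 ; 0/13/1/12/1/12/2/11
#8 andi  $2, $2, 14 ; 0/13/0/12/1/12/2/11

11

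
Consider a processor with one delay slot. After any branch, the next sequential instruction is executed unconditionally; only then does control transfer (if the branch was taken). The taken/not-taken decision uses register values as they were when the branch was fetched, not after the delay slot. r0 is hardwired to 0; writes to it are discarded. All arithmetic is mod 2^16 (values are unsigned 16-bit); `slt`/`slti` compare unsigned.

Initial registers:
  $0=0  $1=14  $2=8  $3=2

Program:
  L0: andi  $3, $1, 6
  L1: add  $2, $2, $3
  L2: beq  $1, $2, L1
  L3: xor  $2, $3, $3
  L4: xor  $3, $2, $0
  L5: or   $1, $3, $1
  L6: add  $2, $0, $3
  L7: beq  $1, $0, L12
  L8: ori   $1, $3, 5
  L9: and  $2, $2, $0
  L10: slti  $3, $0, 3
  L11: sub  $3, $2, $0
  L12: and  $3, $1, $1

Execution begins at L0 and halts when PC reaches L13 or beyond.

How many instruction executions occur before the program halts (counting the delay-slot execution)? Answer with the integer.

16

[0] andi  $3, $1, 6  →  {$0:0, $1:14, $2:8, $3:6}
[1] add  $2, $2, $3  →  {$0:0, $1:14, $2:14, $3:6}
[2] beq  $1, $2, L1  →  {$0:0, $1:14, $2:14, $3:6}  ⟨branch taken⟩
[3] xor  $2, $3, $3  →  {$0:0, $1:14, $2:0, $3:6}
[1] add  $2, $2, $3  →  {$0:0, $1:14, $2:6, $3:6}
[2] beq  $1, $2, L1  →  {$0:0, $1:14, $2:6, $3:6}  ⟨branch fallthrough⟩
[3] xor  $2, $3, $3  →  {$0:0, $1:14, $2:0, $3:6}
[4] xor  $3, $2, $0  →  {$0:0, $1:14, $2:0, $3:0}
[5] or   $1, $3, $1  →  {$0:0, $1:14, $2:0, $3:0}
[6] add  $2, $0, $3  →  {$0:0, $1:14, $2:0, $3:0}
[7] beq  $1, $0, L12  →  {$0:0, $1:14, $2:0, $3:0}  ⟨branch fallthrough⟩
[8] ori   $1, $3, 5  →  {$0:0, $1:5, $2:0, $3:0}
[9] and  $2, $2, $0  →  {$0:0, $1:5, $2:0, $3:0}
[10] slti  $3, $0, 3  →  {$0:0, $1:5, $2:0, $3:1}
[11] sub  $3, $2, $0  →  {$0:0, $1:5, $2:0, $3:0}
[12] and  $3, $1, $1  →  {$0:0, $1:5, $2:0, $3:5}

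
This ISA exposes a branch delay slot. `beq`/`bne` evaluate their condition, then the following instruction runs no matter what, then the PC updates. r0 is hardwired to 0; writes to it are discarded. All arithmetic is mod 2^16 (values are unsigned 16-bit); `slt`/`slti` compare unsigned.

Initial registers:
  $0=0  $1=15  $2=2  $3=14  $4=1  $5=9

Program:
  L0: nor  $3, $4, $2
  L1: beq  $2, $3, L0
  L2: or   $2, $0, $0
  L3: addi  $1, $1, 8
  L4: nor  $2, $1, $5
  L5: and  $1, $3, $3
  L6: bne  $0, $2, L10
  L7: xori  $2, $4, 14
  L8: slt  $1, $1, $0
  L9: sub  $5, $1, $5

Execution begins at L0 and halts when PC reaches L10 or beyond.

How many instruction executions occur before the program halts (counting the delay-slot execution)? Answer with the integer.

8

PC=0  nor  $3, $4, $2        | $0=0 $1=15 $2=2 $3=65532 $4=1 $5=9
PC=1  beq  $2, $3, L0        | $0=0 $1=15 $2=2 $3=65532 $4=1 $5=9  [not taken]
PC=2  or   $2, $0, $0        | $0=0 $1=15 $2=0 $3=65532 $4=1 $5=9
PC=3  addi  $1, $1, 8        | $0=0 $1=23 $2=0 $3=65532 $4=1 $5=9
PC=4  nor  $2, $1, $5        | $0=0 $1=23 $2=65504 $3=65532 $4=1 $5=9
PC=5  and  $1, $3, $3        | $0=0 $1=65532 $2=65504 $3=65532 $4=1 $5=9
PC=6  bne  $0, $2, L10       | $0=0 $1=65532 $2=65504 $3=65532 $4=1 $5=9  [TAKEN]
PC=7  xori  $2, $4, 14       | $0=0 $1=65532 $2=15 $3=65532 $4=1 $5=9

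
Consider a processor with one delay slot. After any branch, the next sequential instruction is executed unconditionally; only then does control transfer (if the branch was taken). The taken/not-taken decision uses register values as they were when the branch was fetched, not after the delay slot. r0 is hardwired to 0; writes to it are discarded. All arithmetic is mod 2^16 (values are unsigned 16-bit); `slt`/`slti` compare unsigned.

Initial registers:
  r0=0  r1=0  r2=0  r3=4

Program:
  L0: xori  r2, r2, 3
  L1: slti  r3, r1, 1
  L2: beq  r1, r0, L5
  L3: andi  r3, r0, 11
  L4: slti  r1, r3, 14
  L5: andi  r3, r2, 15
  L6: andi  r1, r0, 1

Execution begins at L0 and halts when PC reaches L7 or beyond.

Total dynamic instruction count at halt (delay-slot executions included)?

6

  step pc=0: xori  r2, r2, 3  regs=(0,0,3,4)
  step pc=1: slti  r3, r1, 1  regs=(0,0,3,1)
  step pc=2: beq  r1, r0, L5  cond=T  regs=(0,0,3,1)
  step pc=3: andi  r3, r0, 11  regs=(0,0,3,0)
  step pc=5: andi  r3, r2, 15  regs=(0,0,3,3)
  step pc=6: andi  r1, r0, 1  regs=(0,0,3,3)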